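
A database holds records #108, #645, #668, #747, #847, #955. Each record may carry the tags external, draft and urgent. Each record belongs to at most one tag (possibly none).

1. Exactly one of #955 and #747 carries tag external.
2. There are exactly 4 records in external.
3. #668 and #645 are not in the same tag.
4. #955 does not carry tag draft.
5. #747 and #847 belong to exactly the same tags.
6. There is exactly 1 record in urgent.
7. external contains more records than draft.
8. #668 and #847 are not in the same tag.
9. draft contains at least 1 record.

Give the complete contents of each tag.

external = {#108, #645, #747, #847}; draft = {#668}; urgent = {#955}

From (4): #955 ∉ draft.
Suppose #108 ∉ external: no assignment then satisfies all the clues, so #108 ∈ external.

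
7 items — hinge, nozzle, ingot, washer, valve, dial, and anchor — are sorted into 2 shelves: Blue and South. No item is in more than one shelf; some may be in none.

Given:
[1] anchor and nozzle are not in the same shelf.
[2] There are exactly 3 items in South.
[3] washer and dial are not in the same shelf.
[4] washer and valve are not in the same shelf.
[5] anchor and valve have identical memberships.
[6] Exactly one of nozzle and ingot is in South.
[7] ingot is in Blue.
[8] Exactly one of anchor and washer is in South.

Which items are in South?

From (7): ingot ∈ Blue.
(6) (exactly one): nozzle ∈ South.
(1): anchor ∉ South.
(5): valve matches anchor: valve ∉ South.
(8) (exactly one): washer ∈ South.
(3): dial ∉ South.
(2): only 3 candidates remain for South, so all are in.

South = {hinge, nozzle, washer}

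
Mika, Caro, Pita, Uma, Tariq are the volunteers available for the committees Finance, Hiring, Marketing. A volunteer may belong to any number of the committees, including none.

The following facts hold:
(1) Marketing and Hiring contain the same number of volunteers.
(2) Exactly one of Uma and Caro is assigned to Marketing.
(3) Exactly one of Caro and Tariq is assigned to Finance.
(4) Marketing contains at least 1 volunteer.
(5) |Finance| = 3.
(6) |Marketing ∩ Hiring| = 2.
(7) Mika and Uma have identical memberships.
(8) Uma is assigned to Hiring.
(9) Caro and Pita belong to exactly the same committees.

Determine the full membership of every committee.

Finance = {Mika, Tariq, Uma}; Hiring = {Mika, Uma}; Marketing = {Mika, Uma}

From (8): Uma ∈ Hiring.
(7): Mika matches Uma: Mika ∈ Hiring.
Suppose Mika ∉ Finance: no assignment then satisfies all the clues, so Mika ∈ Finance.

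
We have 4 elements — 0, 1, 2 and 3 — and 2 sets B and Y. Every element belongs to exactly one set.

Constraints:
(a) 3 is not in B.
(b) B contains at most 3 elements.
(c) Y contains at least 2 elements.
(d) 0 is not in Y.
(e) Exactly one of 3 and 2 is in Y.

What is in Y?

From (a): 3 ∉ B.
From (d): 0 ∉ Y.
Only one set left: 0 ∈ B.
Only one set left: 3 ∈ Y.
(e) (exactly one): 2 ∉ Y.
Only one set left: 2 ∈ B.
(c): only 2 candidates remain for Y, so all are in.

Y = {1, 3}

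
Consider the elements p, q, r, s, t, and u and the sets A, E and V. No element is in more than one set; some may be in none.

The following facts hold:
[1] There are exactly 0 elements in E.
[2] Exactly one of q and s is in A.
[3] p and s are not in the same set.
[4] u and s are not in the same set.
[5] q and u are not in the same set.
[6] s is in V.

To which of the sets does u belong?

From (6): s ∈ V.
(1): E already has 0, so the rest are out.
(2) (exactly one): q ∈ A.
(3): p ∉ V.
(4): u ∉ V.
(5): u ∉ A.

u: none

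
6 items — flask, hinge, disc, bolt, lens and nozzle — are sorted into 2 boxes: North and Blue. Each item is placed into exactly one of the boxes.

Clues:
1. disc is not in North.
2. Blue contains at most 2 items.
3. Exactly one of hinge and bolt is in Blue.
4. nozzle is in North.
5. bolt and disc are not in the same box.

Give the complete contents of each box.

North = {bolt, flask, lens, nozzle}; Blue = {disc, hinge}

From (1): disc ∉ North.
From (4): nozzle ∈ North.
Only one box left: disc ∈ Blue.
(5): bolt ∉ Blue.
Only one box left: bolt ∈ North.
(3) (exactly one): hinge ∈ Blue.
(2): Blue already has 2, so the rest are out.
Only one box left: flask ∈ North.
Only one box left: lens ∈ North.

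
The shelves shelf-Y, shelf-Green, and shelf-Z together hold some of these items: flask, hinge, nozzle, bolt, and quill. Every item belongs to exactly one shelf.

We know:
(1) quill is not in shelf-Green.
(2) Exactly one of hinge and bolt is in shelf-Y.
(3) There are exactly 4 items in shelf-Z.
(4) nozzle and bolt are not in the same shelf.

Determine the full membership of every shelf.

shelf-Y = {bolt}; shelf-Green = {}; shelf-Z = {flask, hinge, nozzle, quill}

From (1): quill ∉ shelf-Green.
Suppose flask ∈ shelf-Y: no assignment then satisfies all the clues, so flask ∉ shelf-Y.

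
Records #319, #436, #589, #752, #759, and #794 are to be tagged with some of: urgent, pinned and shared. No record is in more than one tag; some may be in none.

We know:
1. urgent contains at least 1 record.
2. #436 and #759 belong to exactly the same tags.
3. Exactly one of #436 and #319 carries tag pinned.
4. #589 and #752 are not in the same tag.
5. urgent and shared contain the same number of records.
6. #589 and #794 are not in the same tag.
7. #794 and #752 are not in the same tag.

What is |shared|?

1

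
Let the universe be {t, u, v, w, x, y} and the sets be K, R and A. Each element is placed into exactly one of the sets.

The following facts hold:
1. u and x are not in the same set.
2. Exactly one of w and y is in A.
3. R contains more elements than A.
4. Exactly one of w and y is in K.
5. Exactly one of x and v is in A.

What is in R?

R = {t, u, v}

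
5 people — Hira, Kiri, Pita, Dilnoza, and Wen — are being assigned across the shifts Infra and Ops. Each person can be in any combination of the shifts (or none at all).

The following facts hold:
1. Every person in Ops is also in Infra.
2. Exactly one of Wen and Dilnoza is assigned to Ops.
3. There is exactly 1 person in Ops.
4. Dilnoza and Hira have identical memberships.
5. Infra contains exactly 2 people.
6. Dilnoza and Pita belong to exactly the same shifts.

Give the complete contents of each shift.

Infra = {Kiri, Wen}; Ops = {Wen}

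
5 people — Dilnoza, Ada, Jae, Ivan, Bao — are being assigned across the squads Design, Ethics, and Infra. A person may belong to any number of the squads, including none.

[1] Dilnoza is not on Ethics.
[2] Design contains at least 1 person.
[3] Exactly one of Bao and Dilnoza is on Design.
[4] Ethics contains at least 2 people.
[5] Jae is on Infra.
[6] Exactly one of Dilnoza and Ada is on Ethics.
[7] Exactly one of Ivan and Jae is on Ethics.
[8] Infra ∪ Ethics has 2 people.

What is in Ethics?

Ethics = {Ada, Jae}

From (1): Dilnoza ∉ Ethics.
From (5): Jae ∈ Infra.
(6) (exactly one): Ada ∈ Ethics.
Suppose Jae ∉ Ethics: no assignment then satisfies all the clues, so Jae ∈ Ethics.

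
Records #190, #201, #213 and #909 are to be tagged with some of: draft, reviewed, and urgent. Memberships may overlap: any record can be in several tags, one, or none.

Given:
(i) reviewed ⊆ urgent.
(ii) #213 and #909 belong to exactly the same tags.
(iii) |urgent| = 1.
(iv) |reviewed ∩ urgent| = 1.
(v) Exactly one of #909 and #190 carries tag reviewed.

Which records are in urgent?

urgent = {#190}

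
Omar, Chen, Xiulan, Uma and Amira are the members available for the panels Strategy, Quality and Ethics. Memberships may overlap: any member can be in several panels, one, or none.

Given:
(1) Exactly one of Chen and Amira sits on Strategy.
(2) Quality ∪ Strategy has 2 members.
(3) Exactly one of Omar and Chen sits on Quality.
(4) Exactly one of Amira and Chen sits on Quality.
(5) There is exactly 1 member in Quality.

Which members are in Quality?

Quality = {Chen}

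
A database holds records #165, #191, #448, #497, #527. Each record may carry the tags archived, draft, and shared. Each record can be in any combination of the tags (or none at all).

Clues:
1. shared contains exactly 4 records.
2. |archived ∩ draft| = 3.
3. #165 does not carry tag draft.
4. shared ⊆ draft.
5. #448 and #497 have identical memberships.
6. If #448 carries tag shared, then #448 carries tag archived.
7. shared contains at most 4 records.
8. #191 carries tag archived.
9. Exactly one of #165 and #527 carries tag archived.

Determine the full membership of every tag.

archived = {#165, #191, #448, #497}; draft = {#191, #448, #497, #527}; shared = {#191, #448, #497, #527}

From (3): #165 ∉ draft.
From (8): #191 ∈ archived.
(4) contrapositive: #165 ∉ shared.
(1): only 4 candidates remain for shared, so all are in.
(4) with #191 ∈ shared: #191 ∈ draft.
(4) with #448 ∈ shared: #448 ∈ draft.
(4) with #497 ∈ shared: #497 ∈ draft.
(4) with #527 ∈ shared: #527 ∈ draft.
(6): #448 ∈ archived.
(5): #497 matches #448: #497 ∈ archived.
Suppose #165 ∉ archived: no assignment then satisfies all the clues, so #165 ∈ archived.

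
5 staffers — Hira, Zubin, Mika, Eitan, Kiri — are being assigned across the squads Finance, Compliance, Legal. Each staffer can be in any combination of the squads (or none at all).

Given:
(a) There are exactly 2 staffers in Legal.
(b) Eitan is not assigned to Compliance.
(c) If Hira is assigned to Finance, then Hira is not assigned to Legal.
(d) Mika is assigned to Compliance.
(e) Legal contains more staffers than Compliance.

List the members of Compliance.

Compliance = {Mika}

From (b): Eitan ∉ Compliance.
From (d): Mika ∈ Compliance.
Suppose Hira ∈ Compliance: no assignment then satisfies all the clues, so Hira ∉ Compliance.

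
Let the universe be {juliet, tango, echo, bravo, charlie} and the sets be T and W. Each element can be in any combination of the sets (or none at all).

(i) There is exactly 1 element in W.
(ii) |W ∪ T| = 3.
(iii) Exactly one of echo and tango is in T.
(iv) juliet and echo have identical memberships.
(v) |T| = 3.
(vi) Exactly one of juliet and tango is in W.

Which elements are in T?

T = {bravo, charlie, tango}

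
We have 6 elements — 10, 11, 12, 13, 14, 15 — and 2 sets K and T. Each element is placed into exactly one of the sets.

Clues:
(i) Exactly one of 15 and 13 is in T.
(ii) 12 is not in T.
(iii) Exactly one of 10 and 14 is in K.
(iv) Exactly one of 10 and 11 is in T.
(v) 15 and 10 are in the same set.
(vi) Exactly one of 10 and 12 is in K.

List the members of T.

From (ii): 12 ∉ T.
Only one set left: 12 ∈ K.
(vi) (exactly one): 10 ∉ K.
Only one set left: 10 ∈ T.
(iii) (exactly one): 14 ∈ K.
(iv) (exactly one): 11 ∉ T.
(v): 15 matches 10: 15 ∉ K.
(v): 15 matches 10: 15 ∈ T.
Only one set left: 11 ∈ K.
(i) (exactly one): 13 ∉ T.
Only one set left: 13 ∈ K.

T = {10, 15}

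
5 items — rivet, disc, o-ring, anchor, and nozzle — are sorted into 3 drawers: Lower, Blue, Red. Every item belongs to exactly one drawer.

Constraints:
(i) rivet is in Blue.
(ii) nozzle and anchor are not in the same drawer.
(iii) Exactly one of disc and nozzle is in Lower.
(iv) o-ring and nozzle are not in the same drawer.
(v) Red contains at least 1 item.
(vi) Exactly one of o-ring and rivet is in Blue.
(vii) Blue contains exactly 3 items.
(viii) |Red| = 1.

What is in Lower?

Lower = {nozzle}

From (i): rivet ∈ Blue.
(vi) (exactly one): o-ring ∉ Blue.
Suppose disc ∈ Lower: no assignment then satisfies all the clues, so disc ∉ Lower.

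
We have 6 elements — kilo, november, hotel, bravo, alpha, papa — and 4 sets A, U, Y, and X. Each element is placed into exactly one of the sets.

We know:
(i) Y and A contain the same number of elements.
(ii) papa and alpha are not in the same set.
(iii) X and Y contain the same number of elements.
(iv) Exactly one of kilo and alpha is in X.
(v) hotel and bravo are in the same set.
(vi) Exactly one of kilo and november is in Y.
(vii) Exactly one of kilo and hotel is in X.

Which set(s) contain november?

november: Y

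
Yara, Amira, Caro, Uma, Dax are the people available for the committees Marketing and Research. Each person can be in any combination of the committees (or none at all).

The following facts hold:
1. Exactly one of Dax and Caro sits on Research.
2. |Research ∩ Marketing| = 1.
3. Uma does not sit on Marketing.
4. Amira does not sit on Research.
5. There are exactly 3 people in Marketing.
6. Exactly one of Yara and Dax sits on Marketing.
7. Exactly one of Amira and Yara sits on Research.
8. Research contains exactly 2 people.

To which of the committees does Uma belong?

From (3): Uma ∉ Marketing.
From (4): Amira ∉ Research.
(7) (exactly one): Yara ∈ Research.
Suppose Uma ∈ Research: no assignment then satisfies all the clues, so Uma ∉ Research.

Uma: none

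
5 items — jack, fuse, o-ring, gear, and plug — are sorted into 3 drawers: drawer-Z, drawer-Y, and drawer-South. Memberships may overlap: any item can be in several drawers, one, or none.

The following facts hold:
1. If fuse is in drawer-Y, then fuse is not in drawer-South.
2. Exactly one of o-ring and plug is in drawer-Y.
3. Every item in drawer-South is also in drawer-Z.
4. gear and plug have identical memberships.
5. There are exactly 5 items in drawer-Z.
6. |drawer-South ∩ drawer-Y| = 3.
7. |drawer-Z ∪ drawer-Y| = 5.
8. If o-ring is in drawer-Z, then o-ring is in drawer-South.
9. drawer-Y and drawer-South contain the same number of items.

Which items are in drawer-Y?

drawer-Y = {fuse, gear, jack, plug}

(5): only 5 candidates remain for drawer-Z, so all are in.
(8): o-ring ∈ drawer-South.
Suppose jack ∉ drawer-Y: no assignment then satisfies all the clues, so jack ∈ drawer-Y.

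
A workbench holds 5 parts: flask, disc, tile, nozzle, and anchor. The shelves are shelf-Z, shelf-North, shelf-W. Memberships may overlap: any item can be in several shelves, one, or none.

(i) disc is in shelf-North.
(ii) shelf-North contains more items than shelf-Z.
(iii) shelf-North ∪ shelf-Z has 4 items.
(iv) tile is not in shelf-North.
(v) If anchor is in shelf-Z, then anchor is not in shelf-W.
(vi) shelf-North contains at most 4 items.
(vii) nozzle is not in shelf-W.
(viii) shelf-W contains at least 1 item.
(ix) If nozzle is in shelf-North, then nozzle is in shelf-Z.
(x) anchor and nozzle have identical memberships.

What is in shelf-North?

shelf-North = {anchor, disc, flask, nozzle}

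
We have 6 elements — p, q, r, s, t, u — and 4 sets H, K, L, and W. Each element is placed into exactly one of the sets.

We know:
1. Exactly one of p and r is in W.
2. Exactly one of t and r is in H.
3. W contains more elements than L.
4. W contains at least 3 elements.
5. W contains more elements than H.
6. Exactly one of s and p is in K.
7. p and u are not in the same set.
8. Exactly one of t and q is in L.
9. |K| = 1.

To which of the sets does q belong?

q: L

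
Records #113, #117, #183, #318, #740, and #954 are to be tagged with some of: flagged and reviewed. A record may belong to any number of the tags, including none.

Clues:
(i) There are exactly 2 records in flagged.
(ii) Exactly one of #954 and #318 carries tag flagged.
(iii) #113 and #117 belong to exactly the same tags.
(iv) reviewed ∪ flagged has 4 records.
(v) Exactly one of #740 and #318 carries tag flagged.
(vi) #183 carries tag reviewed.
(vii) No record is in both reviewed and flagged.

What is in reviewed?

From (vi): #183 ∈ reviewed.
(vii) (disjoint): #183 ∉ flagged.
Suppose #113 ∈ reviewed: no assignment then satisfies all the clues, so #113 ∉ reviewed.

reviewed = {#183, #318}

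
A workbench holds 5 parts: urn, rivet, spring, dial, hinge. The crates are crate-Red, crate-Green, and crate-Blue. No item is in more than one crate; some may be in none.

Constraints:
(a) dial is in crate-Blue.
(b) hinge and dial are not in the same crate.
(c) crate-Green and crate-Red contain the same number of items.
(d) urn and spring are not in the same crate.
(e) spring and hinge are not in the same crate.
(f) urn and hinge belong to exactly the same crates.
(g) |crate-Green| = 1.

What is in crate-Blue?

crate-Blue = {dial}

From (a): dial ∈ crate-Blue.
(b): hinge ∉ crate-Blue.
(f): urn matches hinge: urn ∉ crate-Blue.
Suppose rivet ∈ crate-Blue: no assignment then satisfies all the clues, so rivet ∉ crate-Blue.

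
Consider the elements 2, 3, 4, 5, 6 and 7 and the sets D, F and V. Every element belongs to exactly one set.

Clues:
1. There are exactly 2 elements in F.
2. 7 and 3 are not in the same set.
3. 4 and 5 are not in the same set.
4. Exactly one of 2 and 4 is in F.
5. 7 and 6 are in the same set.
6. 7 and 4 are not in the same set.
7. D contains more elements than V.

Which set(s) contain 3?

3: F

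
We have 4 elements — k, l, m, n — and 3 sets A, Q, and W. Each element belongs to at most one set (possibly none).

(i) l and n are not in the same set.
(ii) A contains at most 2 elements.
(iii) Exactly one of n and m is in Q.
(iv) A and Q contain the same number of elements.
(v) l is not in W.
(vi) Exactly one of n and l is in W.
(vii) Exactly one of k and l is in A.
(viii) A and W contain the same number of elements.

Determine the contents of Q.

Q = {m}

From (v): l ∉ W.
(vi) (exactly one): n ∈ W.
(iii) (exactly one): m ∈ Q.
Suppose k ∈ Q: no assignment then satisfies all the clues, so k ∉ Q.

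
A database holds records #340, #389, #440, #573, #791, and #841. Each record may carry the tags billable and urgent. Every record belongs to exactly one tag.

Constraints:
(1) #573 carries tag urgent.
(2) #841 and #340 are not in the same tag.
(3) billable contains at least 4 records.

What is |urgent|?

2

From (1): #573 ∈ urgent.
Suppose #389 ∉ billable: no assignment then satisfies all the clues, so #389 ∈ billable.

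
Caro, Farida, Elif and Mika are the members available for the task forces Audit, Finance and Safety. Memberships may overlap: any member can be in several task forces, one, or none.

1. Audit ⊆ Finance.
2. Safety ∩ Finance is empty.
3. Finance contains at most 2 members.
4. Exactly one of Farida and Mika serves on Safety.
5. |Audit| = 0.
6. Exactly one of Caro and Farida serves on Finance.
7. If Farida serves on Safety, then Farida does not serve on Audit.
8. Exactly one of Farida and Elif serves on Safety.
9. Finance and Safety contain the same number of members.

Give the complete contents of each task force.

Audit = {}; Finance = {Caro}; Safety = {Farida}

(5): Audit already has 0, so the rest are out.
Suppose Caro ∉ Finance: no assignment then satisfies all the clues, so Caro ∈ Finance.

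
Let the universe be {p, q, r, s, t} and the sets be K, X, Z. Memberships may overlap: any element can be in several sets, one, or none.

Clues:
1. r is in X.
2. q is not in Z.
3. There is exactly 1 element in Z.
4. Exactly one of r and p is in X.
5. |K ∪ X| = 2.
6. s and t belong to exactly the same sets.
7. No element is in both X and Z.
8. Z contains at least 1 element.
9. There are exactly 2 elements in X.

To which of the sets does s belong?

s: none

From (1): r ∈ X.
From (2): q ∉ Z.
(4) (exactly one): p ∉ X.
(7) (disjoint): r ∉ Z.
Suppose s ∈ K: no assignment then satisfies all the clues, so s ∉ K.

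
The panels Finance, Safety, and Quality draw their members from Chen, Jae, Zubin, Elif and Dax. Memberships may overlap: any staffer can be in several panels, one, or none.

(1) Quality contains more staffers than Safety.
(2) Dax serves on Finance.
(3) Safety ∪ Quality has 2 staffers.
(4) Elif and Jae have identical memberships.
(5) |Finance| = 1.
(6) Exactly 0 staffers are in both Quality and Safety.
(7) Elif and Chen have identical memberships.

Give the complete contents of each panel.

From (2): Dax ∈ Finance.
(5): Finance already has 1, so the rest are out.
Suppose Chen ∈ Safety: no assignment then satisfies all the clues, so Chen ∉ Safety.

Finance = {Dax}; Safety = {}; Quality = {Dax, Zubin}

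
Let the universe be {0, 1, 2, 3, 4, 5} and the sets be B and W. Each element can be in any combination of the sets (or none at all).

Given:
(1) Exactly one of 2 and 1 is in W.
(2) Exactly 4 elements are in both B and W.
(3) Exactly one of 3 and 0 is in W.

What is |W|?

4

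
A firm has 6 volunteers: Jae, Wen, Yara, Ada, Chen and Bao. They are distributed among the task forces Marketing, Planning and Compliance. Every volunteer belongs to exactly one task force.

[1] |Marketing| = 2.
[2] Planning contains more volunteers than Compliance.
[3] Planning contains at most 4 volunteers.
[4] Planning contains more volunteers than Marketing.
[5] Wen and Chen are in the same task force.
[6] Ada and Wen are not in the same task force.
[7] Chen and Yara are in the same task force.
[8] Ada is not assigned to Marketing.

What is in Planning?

From (8): Ada ∉ Marketing.
Suppose Jae ∈ Planning: no assignment then satisfies all the clues, so Jae ∉ Planning.

Planning = {Chen, Wen, Yara}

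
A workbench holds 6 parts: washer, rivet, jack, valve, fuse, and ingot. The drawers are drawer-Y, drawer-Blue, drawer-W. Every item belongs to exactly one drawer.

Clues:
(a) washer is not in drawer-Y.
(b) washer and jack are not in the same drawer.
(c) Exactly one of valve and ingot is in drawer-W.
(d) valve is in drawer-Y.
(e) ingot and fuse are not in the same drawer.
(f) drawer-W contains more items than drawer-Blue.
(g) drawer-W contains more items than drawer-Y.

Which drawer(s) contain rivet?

rivet: drawer-W

From (a): washer ∉ drawer-Y.
From (d): valve ∈ drawer-Y.
(c) (exactly one): ingot ∈ drawer-W.
(e): fuse ∉ drawer-W.
Suppose rivet ∈ drawer-Y: no assignment then satisfies all the clues, so rivet ∉ drawer-Y.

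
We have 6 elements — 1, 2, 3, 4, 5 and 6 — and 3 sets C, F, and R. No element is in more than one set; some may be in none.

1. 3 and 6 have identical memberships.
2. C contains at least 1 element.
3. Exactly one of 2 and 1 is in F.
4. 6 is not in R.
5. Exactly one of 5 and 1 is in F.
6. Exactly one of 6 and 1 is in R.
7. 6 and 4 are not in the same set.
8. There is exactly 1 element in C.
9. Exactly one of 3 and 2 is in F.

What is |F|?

2

From (4): 6 ∉ R.
(1): 3 matches 6: 3 ∉ R.
(6) (exactly one): 1 ∈ R.
(3) (exactly one): 2 ∈ F.
(5) (exactly one): 5 ∈ F.
(9) (exactly one): 3 ∉ F.
(1): 6 matches 3: 6 ∉ F.
Suppose 3 ∈ C: no assignment then satisfies all the clues, so 3 ∉ C.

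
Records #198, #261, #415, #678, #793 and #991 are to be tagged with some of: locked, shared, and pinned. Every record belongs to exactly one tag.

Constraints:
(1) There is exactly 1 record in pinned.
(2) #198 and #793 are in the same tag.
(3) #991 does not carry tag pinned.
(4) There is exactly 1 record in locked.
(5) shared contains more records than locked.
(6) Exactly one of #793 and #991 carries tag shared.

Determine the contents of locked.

From (3): #991 ∉ pinned.
Suppose #198 ∈ locked: no assignment then satisfies all the clues, so #198 ∉ locked.

locked = {#991}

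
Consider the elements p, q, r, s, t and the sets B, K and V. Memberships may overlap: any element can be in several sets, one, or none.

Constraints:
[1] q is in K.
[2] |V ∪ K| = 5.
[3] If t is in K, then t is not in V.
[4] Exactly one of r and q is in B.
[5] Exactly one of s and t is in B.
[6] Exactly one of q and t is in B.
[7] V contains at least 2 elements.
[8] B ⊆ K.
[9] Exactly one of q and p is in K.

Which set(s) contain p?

p: V

From (1): q ∈ K.
(9) (exactly one): p ∉ K.
(8) contrapositive: p ∉ B.
Suppose p ∉ V: no assignment then satisfies all the clues, so p ∈ V.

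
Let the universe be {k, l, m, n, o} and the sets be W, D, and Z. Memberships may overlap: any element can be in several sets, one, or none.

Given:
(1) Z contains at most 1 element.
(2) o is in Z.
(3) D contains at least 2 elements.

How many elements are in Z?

1

From (2): o ∈ Z.
(1): Z already has 1, so the rest are out.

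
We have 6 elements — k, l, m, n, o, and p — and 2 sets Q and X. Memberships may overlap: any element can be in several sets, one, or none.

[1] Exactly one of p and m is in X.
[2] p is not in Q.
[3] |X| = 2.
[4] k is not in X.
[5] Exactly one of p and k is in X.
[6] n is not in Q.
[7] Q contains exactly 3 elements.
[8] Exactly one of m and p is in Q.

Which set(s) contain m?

m: Q

From (2): p ∉ Q.
From (4): k ∉ X.
From (6): n ∉ Q.
(5) (exactly one): p ∈ X.
(8) (exactly one): m ∈ Q.
(1) (exactly one): m ∉ X.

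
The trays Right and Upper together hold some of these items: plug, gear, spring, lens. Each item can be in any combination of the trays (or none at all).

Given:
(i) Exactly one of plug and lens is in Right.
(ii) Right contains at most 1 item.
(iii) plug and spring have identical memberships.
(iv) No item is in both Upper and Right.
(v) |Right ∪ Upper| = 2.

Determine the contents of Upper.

Upper = {gear}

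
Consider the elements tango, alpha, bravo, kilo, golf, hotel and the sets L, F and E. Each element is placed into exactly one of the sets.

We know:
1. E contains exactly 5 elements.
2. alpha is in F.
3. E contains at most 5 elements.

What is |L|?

0

From (2): alpha ∈ F.
(1): only 5 candidates remain for E, so all are in.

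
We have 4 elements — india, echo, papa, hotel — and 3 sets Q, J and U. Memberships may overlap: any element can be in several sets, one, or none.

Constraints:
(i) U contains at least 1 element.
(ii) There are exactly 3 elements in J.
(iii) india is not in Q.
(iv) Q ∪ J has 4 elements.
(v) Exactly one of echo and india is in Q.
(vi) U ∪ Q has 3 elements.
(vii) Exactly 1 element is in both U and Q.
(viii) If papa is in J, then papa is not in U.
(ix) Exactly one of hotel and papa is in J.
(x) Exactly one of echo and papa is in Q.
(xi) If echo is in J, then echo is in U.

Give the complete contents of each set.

Q = {echo, hotel}; J = {echo, india, papa}; U = {echo, india}

From (iii): india ∉ Q.
(v) (exactly one): echo ∈ Q.
(x) (exactly one): papa ∉ Q.
Suppose india ∉ J: no assignment then satisfies all the clues, so india ∈ J.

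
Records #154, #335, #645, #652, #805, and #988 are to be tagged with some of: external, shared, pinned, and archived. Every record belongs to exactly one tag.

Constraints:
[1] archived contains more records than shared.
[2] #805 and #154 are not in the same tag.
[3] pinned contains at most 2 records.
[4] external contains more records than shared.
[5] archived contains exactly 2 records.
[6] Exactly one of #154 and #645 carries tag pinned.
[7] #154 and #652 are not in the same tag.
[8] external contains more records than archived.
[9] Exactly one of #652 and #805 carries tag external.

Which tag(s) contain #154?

#154: pinned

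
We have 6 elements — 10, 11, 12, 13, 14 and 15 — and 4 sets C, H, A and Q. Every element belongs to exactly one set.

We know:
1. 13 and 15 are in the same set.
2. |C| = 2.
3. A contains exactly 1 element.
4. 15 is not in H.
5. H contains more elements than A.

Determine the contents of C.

C = {13, 15}

From (4): 15 ∉ H.
(1): 13 matches 15: 13 ∉ H.
Suppose 10 ∈ C: no assignment then satisfies all the clues, so 10 ∉ C.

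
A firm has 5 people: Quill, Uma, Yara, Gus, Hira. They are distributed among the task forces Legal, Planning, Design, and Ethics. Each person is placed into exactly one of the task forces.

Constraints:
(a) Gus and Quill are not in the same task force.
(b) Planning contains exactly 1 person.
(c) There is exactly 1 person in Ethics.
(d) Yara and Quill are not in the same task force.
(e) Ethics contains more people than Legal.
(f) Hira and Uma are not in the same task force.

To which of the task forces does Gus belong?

Gus: Design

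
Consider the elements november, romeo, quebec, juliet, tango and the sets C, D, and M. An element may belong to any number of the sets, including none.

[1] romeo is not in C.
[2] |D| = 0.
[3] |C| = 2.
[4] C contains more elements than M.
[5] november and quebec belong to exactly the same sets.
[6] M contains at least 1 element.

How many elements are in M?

1

From (1): romeo ∉ C.
(2): D already has 0, so the rest are out.
Suppose november ∈ M: no assignment then satisfies all the clues, so november ∉ M.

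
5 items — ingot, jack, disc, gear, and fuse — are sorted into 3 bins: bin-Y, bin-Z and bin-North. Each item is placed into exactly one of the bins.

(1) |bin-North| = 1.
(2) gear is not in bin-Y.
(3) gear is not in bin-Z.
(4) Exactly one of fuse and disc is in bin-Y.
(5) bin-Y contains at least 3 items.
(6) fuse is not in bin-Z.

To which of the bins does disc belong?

disc: bin-Z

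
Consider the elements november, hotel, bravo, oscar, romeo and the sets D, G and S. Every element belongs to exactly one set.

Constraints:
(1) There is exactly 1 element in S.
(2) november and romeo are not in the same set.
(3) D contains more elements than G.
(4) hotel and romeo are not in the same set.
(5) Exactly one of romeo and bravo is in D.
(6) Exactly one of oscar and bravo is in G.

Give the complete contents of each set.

D = {bravo, hotel, november}; G = {oscar}; S = {romeo}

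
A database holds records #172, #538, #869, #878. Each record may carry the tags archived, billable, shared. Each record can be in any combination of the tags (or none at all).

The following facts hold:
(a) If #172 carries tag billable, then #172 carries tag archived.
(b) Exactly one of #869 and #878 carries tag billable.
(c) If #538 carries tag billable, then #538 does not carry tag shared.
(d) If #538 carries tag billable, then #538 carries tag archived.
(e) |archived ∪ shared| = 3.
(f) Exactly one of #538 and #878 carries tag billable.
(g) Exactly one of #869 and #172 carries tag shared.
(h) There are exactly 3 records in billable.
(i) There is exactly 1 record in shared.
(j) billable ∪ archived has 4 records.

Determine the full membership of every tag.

archived = {#172, #538, #878}; billable = {#172, #538, #869}; shared = {#172}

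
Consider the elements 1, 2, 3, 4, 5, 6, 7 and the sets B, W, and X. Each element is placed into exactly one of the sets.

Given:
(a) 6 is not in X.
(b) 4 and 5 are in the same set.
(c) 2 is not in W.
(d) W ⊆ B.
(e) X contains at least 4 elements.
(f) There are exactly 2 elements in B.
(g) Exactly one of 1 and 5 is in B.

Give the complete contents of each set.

B = {1, 6}; W = {}; X = {2, 3, 4, 5, 7}

From (a): 6 ∉ X.
From (c): 2 ∉ W.
Suppose 1 ∉ B: no assignment then satisfies all the clues, so 1 ∈ B.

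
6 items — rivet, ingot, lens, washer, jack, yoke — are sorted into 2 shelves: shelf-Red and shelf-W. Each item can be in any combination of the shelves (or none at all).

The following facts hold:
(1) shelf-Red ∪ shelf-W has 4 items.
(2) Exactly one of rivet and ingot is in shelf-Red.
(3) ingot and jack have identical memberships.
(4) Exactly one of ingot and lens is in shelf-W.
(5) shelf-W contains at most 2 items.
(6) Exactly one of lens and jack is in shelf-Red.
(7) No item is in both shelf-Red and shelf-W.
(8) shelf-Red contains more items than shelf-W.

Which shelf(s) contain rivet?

rivet: none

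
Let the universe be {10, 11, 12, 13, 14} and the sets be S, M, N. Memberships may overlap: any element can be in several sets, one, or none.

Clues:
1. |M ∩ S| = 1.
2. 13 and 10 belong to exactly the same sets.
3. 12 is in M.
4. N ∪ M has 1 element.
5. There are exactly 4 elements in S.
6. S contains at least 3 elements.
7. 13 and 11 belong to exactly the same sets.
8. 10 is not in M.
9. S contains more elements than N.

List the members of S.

S = {10, 11, 12, 13}

From (3): 12 ∈ M.
From (8): 10 ∉ M.
(2): 13 matches 10: 13 ∉ M.
(7): 11 matches 13: 11 ∉ M.
Suppose 10 ∉ S: no assignment then satisfies all the clues, so 10 ∈ S.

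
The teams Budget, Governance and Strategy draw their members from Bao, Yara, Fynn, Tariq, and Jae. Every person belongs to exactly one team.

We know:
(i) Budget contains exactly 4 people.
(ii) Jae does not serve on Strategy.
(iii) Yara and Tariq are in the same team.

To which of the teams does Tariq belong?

From (ii): Jae ∉ Strategy.
Suppose Tariq ∉ Budget: no assignment then satisfies all the clues, so Tariq ∈ Budget.

Tariq: Budget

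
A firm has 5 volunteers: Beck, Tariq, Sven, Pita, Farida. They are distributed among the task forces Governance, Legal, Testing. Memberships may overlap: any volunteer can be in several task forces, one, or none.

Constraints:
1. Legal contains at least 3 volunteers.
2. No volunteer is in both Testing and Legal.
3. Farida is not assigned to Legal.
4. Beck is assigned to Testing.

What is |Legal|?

3

From (3): Farida ∉ Legal.
From (4): Beck ∈ Testing.
(2) (disjoint): Beck ∉ Legal.
(1): only 3 candidates remain for Legal, so all are in.
(2) (disjoint): Tariq ∉ Testing.
(2) (disjoint): Sven ∉ Testing.
(2) (disjoint): Pita ∉ Testing.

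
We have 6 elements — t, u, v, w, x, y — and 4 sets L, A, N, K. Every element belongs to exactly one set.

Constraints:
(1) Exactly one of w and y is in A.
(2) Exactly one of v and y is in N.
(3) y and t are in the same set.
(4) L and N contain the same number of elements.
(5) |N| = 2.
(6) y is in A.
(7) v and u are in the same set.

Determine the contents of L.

L = {w, x}

From (6): y ∈ A.
(1) (exactly one): w ∉ A.
(2) (exactly one): v ∈ N.
(3): t matches y: t ∉ L.
(3): t matches y: t ∈ A.
(7): u matches v: u ∉ L.
(7): u matches v: u ∉ A.
(7): u matches v: u ∈ N.
(5): N already has 2, so the rest are out.
Suppose w ∉ L: no assignment then satisfies all the clues, so w ∈ L.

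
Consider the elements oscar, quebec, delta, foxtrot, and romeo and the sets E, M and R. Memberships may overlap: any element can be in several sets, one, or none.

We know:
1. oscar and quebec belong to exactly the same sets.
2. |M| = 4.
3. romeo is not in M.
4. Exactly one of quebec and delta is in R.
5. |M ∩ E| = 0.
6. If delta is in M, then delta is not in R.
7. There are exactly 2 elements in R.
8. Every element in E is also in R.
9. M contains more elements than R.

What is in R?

R = {oscar, quebec}

From (3): romeo ∉ M.
(2): only 4 candidates remain for M, so all are in.
(6): delta ∉ R.
(8) contrapositive: delta ∉ E.
(4) (exactly one): quebec ∈ R.
(1): oscar matches quebec: oscar ∈ R.
(7): R already has 2, so the rest are out.
(8) contrapositive: foxtrot ∉ E.
(8) contrapositive: romeo ∉ E.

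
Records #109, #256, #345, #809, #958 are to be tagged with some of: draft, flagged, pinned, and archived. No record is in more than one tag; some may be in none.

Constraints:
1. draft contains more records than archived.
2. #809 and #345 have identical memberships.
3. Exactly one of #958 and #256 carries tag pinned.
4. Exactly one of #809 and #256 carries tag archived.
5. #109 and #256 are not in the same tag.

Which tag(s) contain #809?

#809: draft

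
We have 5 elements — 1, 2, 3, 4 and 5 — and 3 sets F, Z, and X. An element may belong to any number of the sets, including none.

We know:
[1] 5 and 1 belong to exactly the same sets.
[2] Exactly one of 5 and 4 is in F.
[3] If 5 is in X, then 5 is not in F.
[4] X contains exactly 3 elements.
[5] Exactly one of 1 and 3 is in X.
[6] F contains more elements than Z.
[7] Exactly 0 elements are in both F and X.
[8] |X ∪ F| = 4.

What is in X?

X = {1, 2, 5}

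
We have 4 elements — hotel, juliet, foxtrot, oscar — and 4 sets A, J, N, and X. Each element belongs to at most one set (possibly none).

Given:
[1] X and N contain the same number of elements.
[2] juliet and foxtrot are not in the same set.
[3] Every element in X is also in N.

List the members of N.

N = {}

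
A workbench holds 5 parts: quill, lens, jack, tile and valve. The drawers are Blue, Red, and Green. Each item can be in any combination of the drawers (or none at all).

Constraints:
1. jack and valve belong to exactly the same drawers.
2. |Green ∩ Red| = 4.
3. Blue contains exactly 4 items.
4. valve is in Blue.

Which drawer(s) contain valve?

From (4): valve ∈ Blue.
(1): jack matches valve: jack ∈ Blue.
Suppose valve ∉ Red: no assignment then satisfies all the clues, so valve ∈ Red.

valve: Blue, Green, Red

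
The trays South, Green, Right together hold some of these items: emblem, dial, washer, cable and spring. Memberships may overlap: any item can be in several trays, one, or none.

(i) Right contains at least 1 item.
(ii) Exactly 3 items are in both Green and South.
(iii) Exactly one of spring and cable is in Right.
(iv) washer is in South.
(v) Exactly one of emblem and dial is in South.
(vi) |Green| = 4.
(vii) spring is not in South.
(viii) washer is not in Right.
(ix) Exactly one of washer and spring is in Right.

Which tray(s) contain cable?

From (iv): washer ∈ South.
From (vii): spring ∉ South.
From (viii): washer ∉ Right.
(ix) (exactly one): spring ∈ Right.
(iii) (exactly one): cable ∉ Right.
Suppose cable ∉ South: no assignment then satisfies all the clues, so cable ∈ South.

cable: Green, South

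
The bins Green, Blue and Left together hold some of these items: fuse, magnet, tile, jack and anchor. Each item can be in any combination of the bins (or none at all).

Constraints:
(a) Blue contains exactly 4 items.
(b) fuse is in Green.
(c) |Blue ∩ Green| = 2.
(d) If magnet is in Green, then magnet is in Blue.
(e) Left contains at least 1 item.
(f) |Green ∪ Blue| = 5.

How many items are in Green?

3

From (b): fuse ∈ Green.
Suppose magnet ∉ Blue: no assignment then satisfies all the clues, so magnet ∈ Blue.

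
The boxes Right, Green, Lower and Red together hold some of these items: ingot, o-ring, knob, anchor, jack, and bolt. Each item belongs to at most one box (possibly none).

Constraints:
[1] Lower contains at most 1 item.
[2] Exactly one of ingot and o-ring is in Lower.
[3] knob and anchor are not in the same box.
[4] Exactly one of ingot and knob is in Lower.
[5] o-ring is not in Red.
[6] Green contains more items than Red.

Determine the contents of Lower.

Lower = {ingot}

From (5): o-ring ∉ Red.
Suppose ingot ∉ Lower: no assignment then satisfies all the clues, so ingot ∈ Lower.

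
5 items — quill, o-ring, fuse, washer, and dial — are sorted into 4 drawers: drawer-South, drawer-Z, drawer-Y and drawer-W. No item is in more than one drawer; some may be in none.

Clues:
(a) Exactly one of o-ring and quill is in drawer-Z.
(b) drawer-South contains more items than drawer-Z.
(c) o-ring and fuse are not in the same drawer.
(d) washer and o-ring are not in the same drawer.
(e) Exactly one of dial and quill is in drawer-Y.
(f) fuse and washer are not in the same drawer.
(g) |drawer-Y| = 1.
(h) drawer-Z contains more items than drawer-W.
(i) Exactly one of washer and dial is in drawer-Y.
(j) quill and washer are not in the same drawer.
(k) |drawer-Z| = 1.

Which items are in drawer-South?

drawer-South = {fuse, quill}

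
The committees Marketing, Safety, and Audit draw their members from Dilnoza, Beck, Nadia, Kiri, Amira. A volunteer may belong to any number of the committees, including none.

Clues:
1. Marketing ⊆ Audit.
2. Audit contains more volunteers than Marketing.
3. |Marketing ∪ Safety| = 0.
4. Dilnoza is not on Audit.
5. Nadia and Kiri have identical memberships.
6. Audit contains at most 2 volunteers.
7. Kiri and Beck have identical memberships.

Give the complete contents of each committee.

Marketing = {}; Safety = {}; Audit = {Amira}

From (4): Dilnoza ∉ Audit.
(1) contrapositive: Dilnoza ∉ Marketing.
Suppose Dilnoza ∈ Safety: no assignment then satisfies all the clues, so Dilnoza ∉ Safety.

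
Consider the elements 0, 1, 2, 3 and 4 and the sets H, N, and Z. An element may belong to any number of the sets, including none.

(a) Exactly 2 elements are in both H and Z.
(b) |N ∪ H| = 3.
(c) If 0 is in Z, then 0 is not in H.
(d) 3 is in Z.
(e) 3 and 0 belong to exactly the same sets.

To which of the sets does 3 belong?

From (d): 3 ∈ Z.
(e): 0 matches 3: 0 ∈ Z.
(c): 0 ∉ H.
(e): 3 matches 0: 3 ∉ H.
Suppose 3 ∈ N: no assignment then satisfies all the clues, so 3 ∉ N.

3: Z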